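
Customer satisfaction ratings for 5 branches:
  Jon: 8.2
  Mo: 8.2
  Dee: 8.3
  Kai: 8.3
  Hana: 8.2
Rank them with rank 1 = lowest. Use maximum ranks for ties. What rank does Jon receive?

Sorted (ascending): 8.2, 8.2, 8.2, 8.3, 8.3
The 3 values of 8.2 occupy positions 1–3 → each gets rank 3.
The 2 values of 8.3 occupy positions 4–5 → each gets rank 5.
Jon has value 8.2 → rank 3.

3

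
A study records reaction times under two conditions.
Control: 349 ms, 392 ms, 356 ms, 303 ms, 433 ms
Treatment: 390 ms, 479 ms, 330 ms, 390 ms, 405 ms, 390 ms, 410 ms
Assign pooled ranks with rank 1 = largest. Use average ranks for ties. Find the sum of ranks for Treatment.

40

Sorted (descending): 479, 433, 410, 405, 392, 390, 390, 390, 356, 349, 330, 303
The 3 values of 390 occupy positions 6–8 → average rank 7.
Treatment values → pooled ranks: 390→7, 479→1, 330→11, 390→7, 405→4, 390→7, 410→3
Rank sum = 7 + 1 + 11 + 7 + 4 + 7 + 3 = 40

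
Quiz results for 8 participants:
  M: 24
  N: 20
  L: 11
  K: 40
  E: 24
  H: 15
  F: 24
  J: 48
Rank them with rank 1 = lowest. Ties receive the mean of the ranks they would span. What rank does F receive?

Sorted (ascending): 11, 15, 20, 24, 24, 24, 40, 48
The 3 values of 24 occupy positions 4–6 → average rank 5.
F has value 24 → rank 5.

5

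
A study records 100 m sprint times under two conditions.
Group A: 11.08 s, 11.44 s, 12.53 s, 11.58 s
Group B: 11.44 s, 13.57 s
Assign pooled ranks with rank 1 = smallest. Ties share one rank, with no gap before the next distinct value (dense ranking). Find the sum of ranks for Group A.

10

Sorted (ascending): 11.08, 11.44, 11.44, 11.58, 12.53, 13.57
The 2 values of 11.44 share dense rank 2.
Remaining distinct values take the next consecutive integers.
Group A values → pooled ranks: 11.08→1, 11.44→2, 12.53→4, 11.58→3
Rank sum = 1 + 2 + 4 + 3 = 10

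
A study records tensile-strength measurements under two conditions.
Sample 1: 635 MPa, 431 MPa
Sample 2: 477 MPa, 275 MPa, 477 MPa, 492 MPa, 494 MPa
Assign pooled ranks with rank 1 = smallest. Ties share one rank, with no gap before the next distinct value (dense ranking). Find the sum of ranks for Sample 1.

Sorted (ascending): 275, 431, 477, 477, 492, 494, 635
The 2 values of 477 share dense rank 3.
Remaining distinct values take the next consecutive integers.
Sample 1 values → pooled ranks: 635→6, 431→2
Rank sum = 6 + 2 = 8

8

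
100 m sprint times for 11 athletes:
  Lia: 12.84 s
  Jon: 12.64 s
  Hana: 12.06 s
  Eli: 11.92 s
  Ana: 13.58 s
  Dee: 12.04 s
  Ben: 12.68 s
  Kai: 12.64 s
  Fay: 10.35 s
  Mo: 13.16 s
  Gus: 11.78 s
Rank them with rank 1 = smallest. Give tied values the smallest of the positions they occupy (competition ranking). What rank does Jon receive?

6

Sorted (ascending): 10.35, 11.78, 11.92, 12.04, 12.06, 12.64, 12.64, 12.68, 12.84, 13.16, 13.58
The 2 values of 12.64 occupy positions 6–7 → each gets rank 6.
Jon has value 12.64 s → rank 6.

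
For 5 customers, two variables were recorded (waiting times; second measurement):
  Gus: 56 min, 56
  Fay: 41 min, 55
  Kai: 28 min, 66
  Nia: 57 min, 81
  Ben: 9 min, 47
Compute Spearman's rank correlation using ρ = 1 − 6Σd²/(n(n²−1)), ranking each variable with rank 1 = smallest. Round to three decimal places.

0.700

Ranks of variable 1: 4, 3, 2, 5, 1
Ranks of variable 2: 3, 2, 4, 5, 1
d = r₁ − r₂: 1, 1, -2, 0, 0
d²: 1, 1, 4, 0, 0; Σd² = 6
ρ = 1 − 6·6/(5·24) = 1 − 36/120 = 0.700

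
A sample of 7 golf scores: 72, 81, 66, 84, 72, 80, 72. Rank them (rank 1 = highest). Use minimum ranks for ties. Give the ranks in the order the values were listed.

4, 2, 7, 1, 4, 3, 4

Sorted (descending): 84, 81, 80, 72, 72, 72, 66
The 3 values of 72 occupy positions 4–6 → each gets rank 4.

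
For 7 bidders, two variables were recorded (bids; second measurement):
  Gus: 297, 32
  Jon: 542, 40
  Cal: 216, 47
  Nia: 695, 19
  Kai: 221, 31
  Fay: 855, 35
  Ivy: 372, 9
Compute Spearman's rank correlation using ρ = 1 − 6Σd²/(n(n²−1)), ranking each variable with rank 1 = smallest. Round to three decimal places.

Ranks of variable 1: 3, 5, 1, 6, 2, 7, 4
Ranks of variable 2: 4, 6, 7, 2, 3, 5, 1
d = r₁ − r₂: -1, -1, -6, 4, -1, 2, 3
d²: 1, 1, 36, 16, 1, 4, 9; Σd² = 68
ρ = 1 − 6·68/(7·48) = 1 − 408/336 = -0.214

-0.214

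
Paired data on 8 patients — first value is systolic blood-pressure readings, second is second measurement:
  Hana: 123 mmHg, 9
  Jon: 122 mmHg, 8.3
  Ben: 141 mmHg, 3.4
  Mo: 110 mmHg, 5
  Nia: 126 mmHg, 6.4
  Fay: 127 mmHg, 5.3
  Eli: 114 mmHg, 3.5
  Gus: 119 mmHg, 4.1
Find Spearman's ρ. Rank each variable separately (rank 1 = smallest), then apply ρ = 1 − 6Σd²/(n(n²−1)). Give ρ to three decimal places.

Ranks of variable 1: 5, 4, 8, 1, 6, 7, 2, 3
Ranks of variable 2: 8, 7, 1, 4, 6, 5, 2, 3
d = r₁ − r₂: -3, -3, 7, -3, 0, 2, 0, 0
d²: 9, 9, 49, 9, 0, 4, 0, 0; Σd² = 80
ρ = 1 − 6·80/(8·63) = 1 − 480/504 = 0.048

0.048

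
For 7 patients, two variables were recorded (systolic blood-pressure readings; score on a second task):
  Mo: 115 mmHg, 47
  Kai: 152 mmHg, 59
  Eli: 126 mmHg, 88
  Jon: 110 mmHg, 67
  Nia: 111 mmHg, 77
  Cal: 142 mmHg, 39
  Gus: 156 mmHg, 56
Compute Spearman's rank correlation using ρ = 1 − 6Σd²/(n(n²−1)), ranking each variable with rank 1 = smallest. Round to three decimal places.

Ranks of variable 1: 3, 6, 4, 1, 2, 5, 7
Ranks of variable 2: 2, 4, 7, 5, 6, 1, 3
d = r₁ − r₂: 1, 2, -3, -4, -4, 4, 4
d²: 1, 4, 9, 16, 16, 16, 16; Σd² = 78
ρ = 1 − 6·78/(7·48) = 1 − 468/336 = -0.393

-0.393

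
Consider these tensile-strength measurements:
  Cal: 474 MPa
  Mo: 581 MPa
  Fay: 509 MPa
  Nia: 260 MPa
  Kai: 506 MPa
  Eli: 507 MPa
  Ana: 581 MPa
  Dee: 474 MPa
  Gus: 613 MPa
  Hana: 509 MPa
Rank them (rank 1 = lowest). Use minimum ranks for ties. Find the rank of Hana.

Sorted (ascending): 260, 474, 474, 506, 507, 509, 509, 581, 581, 613
The 2 values of 474 occupy positions 2–3 → each gets rank 2.
The 2 values of 509 occupy positions 6–7 → each gets rank 6.
The 2 values of 581 occupy positions 8–9 → each gets rank 8.
Hana has value 509 MPa → rank 6.

6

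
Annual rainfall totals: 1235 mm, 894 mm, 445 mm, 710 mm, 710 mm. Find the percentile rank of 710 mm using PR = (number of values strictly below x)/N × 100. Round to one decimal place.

20.0

N = 5.
Strictly below 710: 1. Equal to 710: 2.
PR = 1/5 × 100 = 20.0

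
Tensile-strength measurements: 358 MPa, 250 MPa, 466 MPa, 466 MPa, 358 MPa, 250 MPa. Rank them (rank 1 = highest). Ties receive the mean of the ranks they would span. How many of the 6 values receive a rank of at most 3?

2

Sorted (descending): 466, 466, 358, 358, 250, 250
The 2 values of 466 occupy positions 1–2 → average rank (1+2)/2 = 1.5.
The 2 values of 358 occupy positions 3–4 → average rank (3+4)/2 = 3.5.
The 2 values of 250 occupy positions 5–6 → average rank (5+6)/2 = 5.5.
Ranks ≤ 3: {1.5, 1.5} → 2 values.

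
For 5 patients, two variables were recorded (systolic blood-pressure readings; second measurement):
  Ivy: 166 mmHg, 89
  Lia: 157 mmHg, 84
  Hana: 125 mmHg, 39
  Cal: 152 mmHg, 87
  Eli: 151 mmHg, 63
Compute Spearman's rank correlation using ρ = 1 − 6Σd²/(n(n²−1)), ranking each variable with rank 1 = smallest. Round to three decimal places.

0.900

Ranks of variable 1: 5, 4, 1, 3, 2
Ranks of variable 2: 5, 3, 1, 4, 2
d = r₁ − r₂: 0, 1, 0, -1, 0
d²: 0, 1, 0, 1, 0; Σd² = 2
ρ = 1 − 6·2/(5·24) = 1 − 12/120 = 0.900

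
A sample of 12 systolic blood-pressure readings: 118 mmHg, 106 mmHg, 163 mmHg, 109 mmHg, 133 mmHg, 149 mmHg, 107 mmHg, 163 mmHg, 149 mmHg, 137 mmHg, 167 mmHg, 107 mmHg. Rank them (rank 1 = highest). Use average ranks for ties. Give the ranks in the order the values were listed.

8, 12, 2.5, 9, 7, 4.5, 10.5, 2.5, 4.5, 6, 1, 10.5

Sorted (descending): 167, 163, 163, 149, 149, 137, 133, 118, 109, 107, 107, 106
The 2 values of 163 occupy positions 2–3 → average rank (2+3)/2 = 2.5.
The 2 values of 149 occupy positions 4–5 → average rank (4+5)/2 = 4.5.
The 2 values of 107 occupy positions 10–11 → average rank (10+11)/2 = 10.5.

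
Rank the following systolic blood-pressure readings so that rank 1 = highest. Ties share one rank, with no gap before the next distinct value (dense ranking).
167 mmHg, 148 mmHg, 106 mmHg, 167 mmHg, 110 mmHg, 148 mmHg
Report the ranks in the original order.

1, 2, 4, 1, 3, 2

Sorted (descending): 167, 167, 148, 148, 110, 106
The 2 values of 167 share dense rank 1.
The 2 values of 148 share dense rank 2.
Remaining distinct values take the next consecutive integers.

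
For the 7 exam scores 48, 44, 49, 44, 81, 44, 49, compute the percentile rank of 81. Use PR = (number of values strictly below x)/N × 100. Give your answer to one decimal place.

85.7

N = 7.
Strictly below 81: 6. Equal to 81: 1.
PR = 6/7 × 100 = 85.7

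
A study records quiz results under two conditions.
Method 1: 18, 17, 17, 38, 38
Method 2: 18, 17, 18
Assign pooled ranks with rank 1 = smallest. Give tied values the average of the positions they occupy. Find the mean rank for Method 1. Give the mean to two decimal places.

Sorted (ascending): 17, 17, 17, 18, 18, 18, 38, 38
The 3 values of 17 occupy positions 1–3 → average rank 2.
The 3 values of 18 occupy positions 4–6 → average rank 5.
The 2 values of 38 occupy positions 7–8 → average rank (7+8)/2 = 7.5.
Method 1 values → pooled ranks: 18→5, 17→2, 17→2, 38→7.5, 38→7.5
Mean rank = (5 + 2 + 2 + 7.5 + 7.5) / 5 = 4.80

4.80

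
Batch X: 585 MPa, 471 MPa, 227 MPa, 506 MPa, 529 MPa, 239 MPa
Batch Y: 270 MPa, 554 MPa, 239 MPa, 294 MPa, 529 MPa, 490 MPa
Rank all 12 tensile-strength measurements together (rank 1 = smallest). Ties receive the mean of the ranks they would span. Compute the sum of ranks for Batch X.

Sorted (ascending): 227, 239, 239, 270, 294, 471, 490, 506, 529, 529, 554, 585
The 2 values of 239 occupy positions 2–3 → average rank (2+3)/2 = 2.5.
The 2 values of 529 occupy positions 9–10 → average rank (9+10)/2 = 9.5.
Batch X values → pooled ranks: 585→12, 471→6, 227→1, 506→8, 529→9.5, 239→2.5
Rank sum = 12 + 6 + 1 + 8 + 9.5 + 2.5 = 39

39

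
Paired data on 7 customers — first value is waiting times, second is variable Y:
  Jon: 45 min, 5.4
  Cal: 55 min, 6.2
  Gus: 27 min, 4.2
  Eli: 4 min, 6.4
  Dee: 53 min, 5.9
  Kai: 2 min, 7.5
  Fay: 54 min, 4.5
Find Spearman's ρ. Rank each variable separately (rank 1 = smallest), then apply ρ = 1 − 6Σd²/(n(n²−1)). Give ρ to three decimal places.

Ranks of variable 1: 4, 7, 3, 2, 5, 1, 6
Ranks of variable 2: 3, 5, 1, 6, 4, 7, 2
d = r₁ − r₂: 1, 2, 2, -4, 1, -6, 4
d²: 1, 4, 4, 16, 1, 36, 16; Σd² = 78
ρ = 1 − 6·78/(7·48) = 1 − 468/336 = -0.393

-0.393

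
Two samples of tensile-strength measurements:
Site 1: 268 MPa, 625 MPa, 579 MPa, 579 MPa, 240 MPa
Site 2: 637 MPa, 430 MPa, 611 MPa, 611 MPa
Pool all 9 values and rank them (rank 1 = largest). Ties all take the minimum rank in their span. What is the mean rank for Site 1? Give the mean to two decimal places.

5.80

Sorted (descending): 637, 625, 611, 611, 579, 579, 430, 268, 240
The 2 values of 611 occupy positions 3–4 → each gets rank 3.
The 2 values of 579 occupy positions 5–6 → each gets rank 5.
Site 1 values → pooled ranks: 268→8, 625→2, 579→5, 579→5, 240→9
Mean rank = (8 + 2 + 5 + 5 + 9) / 5 = 5.80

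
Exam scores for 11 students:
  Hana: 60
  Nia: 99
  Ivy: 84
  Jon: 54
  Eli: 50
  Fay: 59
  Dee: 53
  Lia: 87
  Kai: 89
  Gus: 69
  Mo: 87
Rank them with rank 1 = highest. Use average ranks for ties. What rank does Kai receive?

2

Sorted (descending): 99, 89, 87, 87, 84, 69, 60, 59, 54, 53, 50
The 2 values of 87 occupy positions 3–4 → average rank (3+4)/2 = 3.5.
Kai has value 89 → rank 2.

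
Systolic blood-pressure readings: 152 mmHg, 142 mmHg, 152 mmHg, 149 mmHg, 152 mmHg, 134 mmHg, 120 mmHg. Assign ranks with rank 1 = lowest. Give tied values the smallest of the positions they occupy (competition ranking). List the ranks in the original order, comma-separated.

Sorted (ascending): 120, 134, 142, 149, 152, 152, 152
The 3 values of 152 occupy positions 5–7 → each gets rank 5.

5, 3, 5, 4, 5, 2, 1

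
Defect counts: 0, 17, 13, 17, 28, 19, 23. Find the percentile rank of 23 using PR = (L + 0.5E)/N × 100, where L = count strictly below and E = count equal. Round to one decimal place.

78.6

N = 7.
Strictly below 23: 5. Equal to 23: 1.
PR = (5 + 0.5·1)/7 × 100 = 78.6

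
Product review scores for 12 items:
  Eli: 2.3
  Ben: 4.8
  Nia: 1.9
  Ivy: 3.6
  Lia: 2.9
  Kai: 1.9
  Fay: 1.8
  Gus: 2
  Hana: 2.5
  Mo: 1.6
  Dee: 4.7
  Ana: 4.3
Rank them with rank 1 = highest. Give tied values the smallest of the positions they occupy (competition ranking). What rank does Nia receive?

9

Sorted (descending): 4.8, 4.7, 4.3, 3.6, 2.9, 2.5, 2.3, 2, 1.9, 1.9, 1.8, 1.6
The 2 values of 1.9 occupy positions 9–10 → each gets rank 9.
Nia has value 1.9 → rank 9.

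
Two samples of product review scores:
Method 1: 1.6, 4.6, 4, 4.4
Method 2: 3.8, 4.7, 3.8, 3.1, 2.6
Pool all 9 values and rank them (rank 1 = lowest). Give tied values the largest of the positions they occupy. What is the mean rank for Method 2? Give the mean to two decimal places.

Sorted (ascending): 1.6, 2.6, 3.1, 3.8, 3.8, 4, 4.4, 4.6, 4.7
The 2 values of 3.8 occupy positions 4–5 → each gets rank 5.
Method 2 values → pooled ranks: 3.8→5, 4.7→9, 3.8→5, 3.1→3, 2.6→2
Mean rank = (5 + 9 + 5 + 3 + 2) / 5 = 4.80

4.80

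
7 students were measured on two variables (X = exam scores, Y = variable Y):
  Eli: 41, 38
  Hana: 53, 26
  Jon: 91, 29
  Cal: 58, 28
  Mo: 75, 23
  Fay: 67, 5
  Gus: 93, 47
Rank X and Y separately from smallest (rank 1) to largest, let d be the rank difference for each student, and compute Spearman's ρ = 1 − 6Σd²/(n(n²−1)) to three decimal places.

0.179

Ranks of variable 1: 1, 2, 6, 3, 5, 4, 7
Ranks of variable 2: 6, 3, 5, 4, 2, 1, 7
d = r₁ − r₂: -5, -1, 1, -1, 3, 3, 0
d²: 25, 1, 1, 1, 9, 9, 0; Σd² = 46
ρ = 1 − 6·46/(7·48) = 1 − 276/336 = 0.179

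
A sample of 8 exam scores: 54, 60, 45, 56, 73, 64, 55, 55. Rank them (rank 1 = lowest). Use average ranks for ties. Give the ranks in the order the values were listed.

2, 6, 1, 5, 8, 7, 3.5, 3.5

Sorted (ascending): 45, 54, 55, 55, 56, 60, 64, 73
The 2 values of 55 occupy positions 3–4 → average rank (3+4)/2 = 3.5.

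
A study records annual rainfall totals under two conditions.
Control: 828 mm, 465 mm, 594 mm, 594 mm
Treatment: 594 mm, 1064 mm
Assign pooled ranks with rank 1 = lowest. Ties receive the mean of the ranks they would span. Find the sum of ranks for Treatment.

Sorted (ascending): 465, 594, 594, 594, 828, 1064
The 3 values of 594 occupy positions 2–4 → average rank 3.
Treatment values → pooled ranks: 594→3, 1064→6
Rank sum = 3 + 6 = 9

9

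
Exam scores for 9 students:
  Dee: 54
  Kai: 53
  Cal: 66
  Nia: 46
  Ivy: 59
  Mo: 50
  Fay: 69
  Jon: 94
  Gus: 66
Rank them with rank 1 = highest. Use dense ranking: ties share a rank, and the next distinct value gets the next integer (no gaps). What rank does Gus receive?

Sorted (descending): 94, 69, 66, 66, 59, 54, 53, 50, 46
The 2 values of 66 share dense rank 3.
Remaining distinct values take the next consecutive integers.
Gus has value 66 → rank 3.

3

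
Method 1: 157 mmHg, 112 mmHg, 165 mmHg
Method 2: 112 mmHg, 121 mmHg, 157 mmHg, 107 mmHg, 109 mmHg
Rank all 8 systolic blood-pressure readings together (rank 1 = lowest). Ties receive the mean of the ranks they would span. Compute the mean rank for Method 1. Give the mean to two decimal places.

6.00

Sorted (ascending): 107, 109, 112, 112, 121, 157, 157, 165
The 2 values of 112 occupy positions 3–4 → average rank (3+4)/2 = 3.5.
The 2 values of 157 occupy positions 6–7 → average rank (6+7)/2 = 6.5.
Method 1 values → pooled ranks: 157→6.5, 112→3.5, 165→8
Mean rank = (6.5 + 3.5 + 8) / 3 = 6.00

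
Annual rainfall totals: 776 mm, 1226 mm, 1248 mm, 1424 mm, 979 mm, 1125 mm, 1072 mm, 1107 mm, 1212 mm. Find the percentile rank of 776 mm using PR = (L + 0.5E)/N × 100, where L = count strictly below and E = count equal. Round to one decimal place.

N = 9.
Strictly below 776: 0. Equal to 776: 1.
PR = (0 + 0.5·1)/9 × 100 = 5.6

5.6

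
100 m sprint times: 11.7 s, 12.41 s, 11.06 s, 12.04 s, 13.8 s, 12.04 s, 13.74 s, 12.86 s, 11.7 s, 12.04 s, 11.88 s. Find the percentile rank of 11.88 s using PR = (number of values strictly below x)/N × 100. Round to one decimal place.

N = 11.
Strictly below 11.88: 3. Equal to 11.88: 1.
PR = 3/11 × 100 = 27.3

27.3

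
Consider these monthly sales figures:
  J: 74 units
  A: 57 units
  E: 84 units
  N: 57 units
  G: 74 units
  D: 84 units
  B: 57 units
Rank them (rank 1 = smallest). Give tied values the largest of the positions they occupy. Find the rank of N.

3

Sorted (ascending): 57, 57, 57, 74, 74, 84, 84
The 3 values of 57 occupy positions 1–3 → each gets rank 3.
The 2 values of 74 occupy positions 4–5 → each gets rank 5.
The 2 values of 84 occupy positions 6–7 → each gets rank 7.
N has value 57 units → rank 3.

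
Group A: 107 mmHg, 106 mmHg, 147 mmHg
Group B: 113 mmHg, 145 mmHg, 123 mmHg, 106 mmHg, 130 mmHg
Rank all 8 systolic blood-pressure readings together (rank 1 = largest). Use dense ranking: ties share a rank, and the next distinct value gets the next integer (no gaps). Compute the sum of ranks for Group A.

Sorted (descending): 147, 145, 130, 123, 113, 107, 106, 106
The 2 values of 106 share dense rank 7.
Remaining distinct values take the next consecutive integers.
Group A values → pooled ranks: 107→6, 106→7, 147→1
Rank sum = 6 + 7 + 1 = 14

14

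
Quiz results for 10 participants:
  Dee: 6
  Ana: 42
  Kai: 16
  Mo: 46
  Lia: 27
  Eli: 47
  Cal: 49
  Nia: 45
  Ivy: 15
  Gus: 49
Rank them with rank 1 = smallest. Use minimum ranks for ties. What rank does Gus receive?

Sorted (ascending): 6, 15, 16, 27, 42, 45, 46, 47, 49, 49
The 2 values of 49 occupy positions 9–10 → each gets rank 9.
Gus has value 49 → rank 9.

9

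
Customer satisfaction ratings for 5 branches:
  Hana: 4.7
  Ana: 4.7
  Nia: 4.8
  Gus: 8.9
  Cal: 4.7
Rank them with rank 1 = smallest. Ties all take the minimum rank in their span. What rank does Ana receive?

Sorted (ascending): 4.7, 4.7, 4.7, 4.8, 8.9
The 3 values of 4.7 occupy positions 1–3 → each gets rank 1.
Ana has value 4.7 → rank 1.

1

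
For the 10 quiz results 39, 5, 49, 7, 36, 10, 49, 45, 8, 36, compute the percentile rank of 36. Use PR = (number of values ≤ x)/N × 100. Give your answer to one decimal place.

N = 10.
Strictly below 36: 4. Equal to 36: 2.
PR = 6/10 × 100 = 60.0

60.0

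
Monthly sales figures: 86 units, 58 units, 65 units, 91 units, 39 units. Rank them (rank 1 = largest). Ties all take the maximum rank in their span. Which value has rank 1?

91

Sorted (descending): 91, 86, 65, 58, 39
No ties — each value takes its position as its rank.
Rank 1 → value 91.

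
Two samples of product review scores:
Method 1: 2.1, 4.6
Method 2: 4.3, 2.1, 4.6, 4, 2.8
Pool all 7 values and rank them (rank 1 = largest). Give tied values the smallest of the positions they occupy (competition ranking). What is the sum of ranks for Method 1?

7

Sorted (descending): 4.6, 4.6, 4.3, 4, 2.8, 2.1, 2.1
The 2 values of 4.6 occupy positions 1–2 → each gets rank 1.
The 2 values of 2.1 occupy positions 6–7 → each gets rank 6.
Method 1 values → pooled ranks: 2.1→6, 4.6→1
Rank sum = 6 + 1 = 7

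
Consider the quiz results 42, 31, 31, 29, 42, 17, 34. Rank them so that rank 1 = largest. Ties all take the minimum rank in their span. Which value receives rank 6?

Sorted (descending): 42, 42, 34, 31, 31, 29, 17
The 2 values of 42 occupy positions 1–2 → each gets rank 1.
The 2 values of 31 occupy positions 4–5 → each gets rank 4.
Rank 6 → value 29.

29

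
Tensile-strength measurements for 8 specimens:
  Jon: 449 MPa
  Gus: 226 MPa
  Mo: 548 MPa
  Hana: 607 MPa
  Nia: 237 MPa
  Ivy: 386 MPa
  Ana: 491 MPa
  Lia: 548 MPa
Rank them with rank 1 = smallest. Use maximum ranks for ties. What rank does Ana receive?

Sorted (ascending): 226, 237, 386, 449, 491, 548, 548, 607
The 2 values of 548 occupy positions 6–7 → each gets rank 7.
Ana has value 491 MPa → rank 5.

5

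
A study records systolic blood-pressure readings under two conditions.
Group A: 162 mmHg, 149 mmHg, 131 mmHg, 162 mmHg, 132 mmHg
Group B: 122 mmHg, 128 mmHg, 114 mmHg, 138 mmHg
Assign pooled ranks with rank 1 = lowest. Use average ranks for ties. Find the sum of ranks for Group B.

12

Sorted (ascending): 114, 122, 128, 131, 132, 138, 149, 162, 162
The 2 values of 162 occupy positions 8–9 → average rank (8+9)/2 = 8.5.
Group B values → pooled ranks: 122→2, 128→3, 114→1, 138→6
Rank sum = 2 + 3 + 1 + 6 = 12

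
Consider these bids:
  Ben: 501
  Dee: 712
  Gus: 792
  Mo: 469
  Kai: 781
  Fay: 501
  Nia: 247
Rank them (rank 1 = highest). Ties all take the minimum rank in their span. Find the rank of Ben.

Sorted (descending): 792, 781, 712, 501, 501, 469, 247
The 2 values of 501 occupy positions 4–5 → each gets rank 4.
Ben has value 501 → rank 4.

4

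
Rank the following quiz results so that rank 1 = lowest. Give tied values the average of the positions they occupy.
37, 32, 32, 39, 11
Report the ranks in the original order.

Sorted (ascending): 11, 32, 32, 37, 39
The 2 values of 32 occupy positions 2–3 → average rank (2+3)/2 = 2.5.

4, 2.5, 2.5, 5, 1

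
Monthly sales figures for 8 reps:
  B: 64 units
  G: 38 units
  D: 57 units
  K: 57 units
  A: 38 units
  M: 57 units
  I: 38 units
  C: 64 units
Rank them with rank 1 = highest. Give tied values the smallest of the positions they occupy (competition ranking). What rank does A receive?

6

Sorted (descending): 64, 64, 57, 57, 57, 38, 38, 38
The 2 values of 64 occupy positions 1–2 → each gets rank 1.
The 3 values of 57 occupy positions 3–5 → each gets rank 3.
The 3 values of 38 occupy positions 6–8 → each gets rank 6.
A has value 38 units → rank 6.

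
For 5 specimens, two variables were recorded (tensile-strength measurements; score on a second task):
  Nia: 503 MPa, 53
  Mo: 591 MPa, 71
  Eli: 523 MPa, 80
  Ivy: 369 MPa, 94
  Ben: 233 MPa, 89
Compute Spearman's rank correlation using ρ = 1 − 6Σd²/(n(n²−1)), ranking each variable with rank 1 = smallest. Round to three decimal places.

-0.600

Ranks of variable 1: 3, 5, 4, 2, 1
Ranks of variable 2: 1, 2, 3, 5, 4
d = r₁ − r₂: 2, 3, 1, -3, -3
d²: 4, 9, 1, 9, 9; Σd² = 32
ρ = 1 − 6·32/(5·24) = 1 − 192/120 = -0.600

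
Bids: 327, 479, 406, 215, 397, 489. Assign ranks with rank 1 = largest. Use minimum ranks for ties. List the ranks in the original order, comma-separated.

Sorted (descending): 489, 479, 406, 397, 327, 215
No ties — each value takes its position as its rank.

5, 2, 3, 6, 4, 1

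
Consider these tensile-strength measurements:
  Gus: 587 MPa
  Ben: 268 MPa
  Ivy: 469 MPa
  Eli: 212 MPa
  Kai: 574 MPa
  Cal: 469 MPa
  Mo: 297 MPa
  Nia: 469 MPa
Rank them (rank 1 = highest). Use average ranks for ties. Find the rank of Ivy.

4

Sorted (descending): 587, 574, 469, 469, 469, 297, 268, 212
The 3 values of 469 occupy positions 3–5 → average rank 4.
Ivy has value 469 MPa → rank 4.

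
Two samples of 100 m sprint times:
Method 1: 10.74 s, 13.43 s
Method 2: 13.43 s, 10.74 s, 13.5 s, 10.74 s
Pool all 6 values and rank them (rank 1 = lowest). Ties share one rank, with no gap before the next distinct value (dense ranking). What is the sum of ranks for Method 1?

3

Sorted (ascending): 10.74, 10.74, 10.74, 13.43, 13.43, 13.5
The 3 values of 10.74 share dense rank 1.
The 2 values of 13.43 share dense rank 2.
Remaining distinct values take the next consecutive integers.
Method 1 values → pooled ranks: 10.74→1, 13.43→2
Rank sum = 1 + 2 = 3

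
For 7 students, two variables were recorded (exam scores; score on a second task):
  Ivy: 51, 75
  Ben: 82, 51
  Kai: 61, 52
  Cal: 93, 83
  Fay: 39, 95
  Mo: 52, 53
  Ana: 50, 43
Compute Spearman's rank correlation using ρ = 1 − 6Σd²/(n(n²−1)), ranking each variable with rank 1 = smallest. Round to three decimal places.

Ranks of variable 1: 3, 6, 5, 7, 1, 4, 2
Ranks of variable 2: 5, 2, 3, 6, 7, 4, 1
d = r₁ − r₂: -2, 4, 2, 1, -6, 0, 1
d²: 4, 16, 4, 1, 36, 0, 1; Σd² = 62
ρ = 1 − 6·62/(7·48) = 1 − 372/336 = -0.107

-0.107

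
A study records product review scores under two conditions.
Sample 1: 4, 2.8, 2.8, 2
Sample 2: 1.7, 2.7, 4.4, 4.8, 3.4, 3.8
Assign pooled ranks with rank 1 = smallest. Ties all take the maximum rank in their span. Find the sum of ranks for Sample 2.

36

Sorted (ascending): 1.7, 2, 2.7, 2.8, 2.8, 3.4, 3.8, 4, 4.4, 4.8
The 2 values of 2.8 occupy positions 4–5 → each gets rank 5.
Sample 2 values → pooled ranks: 1.7→1, 2.7→3, 4.4→9, 4.8→10, 3.4→6, 3.8→7
Rank sum = 1 + 3 + 9 + 10 + 6 + 7 = 36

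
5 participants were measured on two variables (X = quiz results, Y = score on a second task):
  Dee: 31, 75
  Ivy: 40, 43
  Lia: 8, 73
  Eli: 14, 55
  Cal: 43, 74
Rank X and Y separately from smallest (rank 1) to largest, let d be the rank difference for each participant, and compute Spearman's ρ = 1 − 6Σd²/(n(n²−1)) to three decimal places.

0.100

Ranks of variable 1: 3, 4, 1, 2, 5
Ranks of variable 2: 5, 1, 3, 2, 4
d = r₁ − r₂: -2, 3, -2, 0, 1
d²: 4, 9, 4, 0, 1; Σd² = 18
ρ = 1 − 6·18/(5·24) = 1 − 108/120 = 0.100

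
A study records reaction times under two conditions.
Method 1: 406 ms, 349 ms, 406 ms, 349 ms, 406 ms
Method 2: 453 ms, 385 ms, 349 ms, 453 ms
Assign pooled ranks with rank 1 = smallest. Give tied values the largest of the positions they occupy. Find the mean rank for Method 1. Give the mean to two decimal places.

5.40

Sorted (ascending): 349, 349, 349, 385, 406, 406, 406, 453, 453
The 3 values of 349 occupy positions 1–3 → each gets rank 3.
The 3 values of 406 occupy positions 5–7 → each gets rank 7.
The 2 values of 453 occupy positions 8–9 → each gets rank 9.
Method 1 values → pooled ranks: 406→7, 349→3, 406→7, 349→3, 406→7
Mean rank = (7 + 3 + 7 + 3 + 7) / 5 = 5.40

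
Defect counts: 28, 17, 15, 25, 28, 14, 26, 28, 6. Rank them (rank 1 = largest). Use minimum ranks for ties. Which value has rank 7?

15

Sorted (descending): 28, 28, 28, 26, 25, 17, 15, 14, 6
The 3 values of 28 occupy positions 1–3 → each gets rank 1.
Rank 7 → value 15.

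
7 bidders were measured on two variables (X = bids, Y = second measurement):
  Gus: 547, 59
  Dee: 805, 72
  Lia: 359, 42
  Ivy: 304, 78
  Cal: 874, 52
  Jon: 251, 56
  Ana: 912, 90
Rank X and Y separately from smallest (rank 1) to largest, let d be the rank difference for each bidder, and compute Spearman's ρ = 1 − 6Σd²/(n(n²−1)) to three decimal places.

Ranks of variable 1: 4, 5, 3, 2, 6, 1, 7
Ranks of variable 2: 4, 5, 1, 6, 2, 3, 7
d = r₁ − r₂: 0, 0, 2, -4, 4, -2, 0
d²: 0, 0, 4, 16, 16, 4, 0; Σd² = 40
ρ = 1 − 6·40/(7·48) = 1 − 240/336 = 0.286

0.286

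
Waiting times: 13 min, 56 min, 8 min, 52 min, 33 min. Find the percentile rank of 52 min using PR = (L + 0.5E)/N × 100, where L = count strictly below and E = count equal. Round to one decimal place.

70.0

N = 5.
Strictly below 52: 3. Equal to 52: 1.
PR = (3 + 0.5·1)/5 × 100 = 70.0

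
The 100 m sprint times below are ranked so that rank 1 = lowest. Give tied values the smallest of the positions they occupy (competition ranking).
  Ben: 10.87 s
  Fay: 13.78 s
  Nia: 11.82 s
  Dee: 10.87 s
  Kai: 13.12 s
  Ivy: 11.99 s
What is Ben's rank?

Sorted (ascending): 10.87, 10.87, 11.82, 11.99, 13.12, 13.78
The 2 values of 10.87 occupy positions 1–2 → each gets rank 1.
Ben has value 10.87 s → rank 1.

1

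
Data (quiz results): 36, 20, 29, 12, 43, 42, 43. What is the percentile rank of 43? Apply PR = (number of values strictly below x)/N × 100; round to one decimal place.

71.4

N = 7.
Strictly below 43: 5. Equal to 43: 2.
PR = 5/7 × 100 = 71.4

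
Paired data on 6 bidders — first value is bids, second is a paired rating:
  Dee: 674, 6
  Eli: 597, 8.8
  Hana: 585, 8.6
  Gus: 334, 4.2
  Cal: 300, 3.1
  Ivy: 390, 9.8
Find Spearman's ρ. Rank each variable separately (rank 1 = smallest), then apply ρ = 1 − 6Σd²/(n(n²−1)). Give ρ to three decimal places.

0.486

Ranks of variable 1: 6, 5, 4, 2, 1, 3
Ranks of variable 2: 3, 5, 4, 2, 1, 6
d = r₁ − r₂: 3, 0, 0, 0, 0, -3
d²: 9, 0, 0, 0, 0, 9; Σd² = 18
ρ = 1 − 6·18/(6·35) = 1 − 108/210 = 0.486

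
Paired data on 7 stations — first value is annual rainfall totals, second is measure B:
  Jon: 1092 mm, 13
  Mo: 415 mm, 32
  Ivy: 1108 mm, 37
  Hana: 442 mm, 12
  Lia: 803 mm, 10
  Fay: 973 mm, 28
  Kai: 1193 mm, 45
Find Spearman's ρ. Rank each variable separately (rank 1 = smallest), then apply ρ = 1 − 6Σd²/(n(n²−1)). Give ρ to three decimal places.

Ranks of variable 1: 5, 1, 6, 2, 3, 4, 7
Ranks of variable 2: 3, 5, 6, 2, 1, 4, 7
d = r₁ − r₂: 2, -4, 0, 0, 2, 0, 0
d²: 4, 16, 0, 0, 4, 0, 0; Σd² = 24
ρ = 1 − 6·24/(7·48) = 1 − 144/336 = 0.571

0.571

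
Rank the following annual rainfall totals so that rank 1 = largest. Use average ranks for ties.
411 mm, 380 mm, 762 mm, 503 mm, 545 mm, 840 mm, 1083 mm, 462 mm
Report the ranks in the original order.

7, 8, 3, 5, 4, 2, 1, 6

Sorted (descending): 1083, 840, 762, 545, 503, 462, 411, 380
No ties — each value takes its position as its rank.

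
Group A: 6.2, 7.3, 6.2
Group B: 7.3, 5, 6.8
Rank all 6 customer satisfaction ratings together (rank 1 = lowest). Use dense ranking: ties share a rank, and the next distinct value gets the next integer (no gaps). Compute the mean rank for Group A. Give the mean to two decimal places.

2.67

Sorted (ascending): 5, 6.2, 6.2, 6.8, 7.3, 7.3
The 2 values of 6.2 share dense rank 2.
The 2 values of 7.3 share dense rank 4.
Remaining distinct values take the next consecutive integers.
Group A values → pooled ranks: 6.2→2, 7.3→4, 6.2→2
Mean rank = (2 + 4 + 2) / 3 = 2.67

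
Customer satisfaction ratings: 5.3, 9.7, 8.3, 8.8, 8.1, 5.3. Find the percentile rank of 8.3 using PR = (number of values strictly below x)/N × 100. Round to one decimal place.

50.0

N = 6.
Strictly below 8.3: 3. Equal to 8.3: 1.
PR = 3/6 × 100 = 50.0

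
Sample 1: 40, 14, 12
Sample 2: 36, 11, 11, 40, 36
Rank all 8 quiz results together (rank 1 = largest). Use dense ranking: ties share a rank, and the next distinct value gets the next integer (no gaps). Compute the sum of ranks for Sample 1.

Sorted (descending): 40, 40, 36, 36, 14, 12, 11, 11
The 2 values of 40 share dense rank 1.
The 2 values of 36 share dense rank 2.
The 2 values of 11 share dense rank 5.
Remaining distinct values take the next consecutive integers.
Sample 1 values → pooled ranks: 40→1, 14→3, 12→4
Rank sum = 1 + 3 + 4 = 8

8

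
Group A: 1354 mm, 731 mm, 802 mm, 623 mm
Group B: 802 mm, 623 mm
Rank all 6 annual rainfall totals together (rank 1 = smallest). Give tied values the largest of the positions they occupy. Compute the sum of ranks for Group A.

Sorted (ascending): 623, 623, 731, 802, 802, 1354
The 2 values of 623 occupy positions 1–2 → each gets rank 2.
The 2 values of 802 occupy positions 4–5 → each gets rank 5.
Group A values → pooled ranks: 1354→6, 731→3, 802→5, 623→2
Rank sum = 6 + 3 + 5 + 2 = 16

16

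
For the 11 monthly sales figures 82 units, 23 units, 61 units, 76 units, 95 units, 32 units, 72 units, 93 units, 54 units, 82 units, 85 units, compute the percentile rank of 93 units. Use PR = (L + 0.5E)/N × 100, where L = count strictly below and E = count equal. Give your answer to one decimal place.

86.4

N = 11.
Strictly below 93: 9. Equal to 93: 1.
PR = (9 + 0.5·1)/11 × 100 = 86.4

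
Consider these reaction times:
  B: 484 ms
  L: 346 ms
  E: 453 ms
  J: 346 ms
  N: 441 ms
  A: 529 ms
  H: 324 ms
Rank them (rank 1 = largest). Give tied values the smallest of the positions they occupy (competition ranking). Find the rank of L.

Sorted (descending): 529, 484, 453, 441, 346, 346, 324
The 2 values of 346 occupy positions 5–6 → each gets rank 5.
L has value 346 ms → rank 5.

5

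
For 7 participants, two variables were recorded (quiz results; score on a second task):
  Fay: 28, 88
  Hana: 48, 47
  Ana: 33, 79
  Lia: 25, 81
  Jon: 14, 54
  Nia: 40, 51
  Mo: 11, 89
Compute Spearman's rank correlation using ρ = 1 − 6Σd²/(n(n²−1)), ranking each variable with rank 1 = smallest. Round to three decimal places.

Ranks of variable 1: 4, 7, 5, 3, 2, 6, 1
Ranks of variable 2: 6, 1, 4, 5, 3, 2, 7
d = r₁ − r₂: -2, 6, 1, -2, -1, 4, -6
d²: 4, 36, 1, 4, 1, 16, 36; Σd² = 98
ρ = 1 − 6·98/(7·48) = 1 − 588/336 = -0.750

-0.750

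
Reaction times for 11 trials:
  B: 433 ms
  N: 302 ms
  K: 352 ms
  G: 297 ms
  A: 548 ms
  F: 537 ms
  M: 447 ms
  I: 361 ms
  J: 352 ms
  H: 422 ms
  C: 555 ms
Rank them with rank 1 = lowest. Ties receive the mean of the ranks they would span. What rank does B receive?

Sorted (ascending): 297, 302, 352, 352, 361, 422, 433, 447, 537, 548, 555
The 2 values of 352 occupy positions 3–4 → average rank (3+4)/2 = 3.5.
B has value 433 ms → rank 7.

7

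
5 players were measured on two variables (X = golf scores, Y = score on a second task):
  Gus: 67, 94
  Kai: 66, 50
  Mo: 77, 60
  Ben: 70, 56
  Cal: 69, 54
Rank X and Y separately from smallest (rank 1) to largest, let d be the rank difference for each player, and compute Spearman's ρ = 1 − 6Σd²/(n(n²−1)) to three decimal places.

Ranks of variable 1: 2, 1, 5, 4, 3
Ranks of variable 2: 5, 1, 4, 3, 2
d = r₁ − r₂: -3, 0, 1, 1, 1
d²: 9, 0, 1, 1, 1; Σd² = 12
ρ = 1 − 6·12/(5·24) = 1 − 72/120 = 0.400

0.400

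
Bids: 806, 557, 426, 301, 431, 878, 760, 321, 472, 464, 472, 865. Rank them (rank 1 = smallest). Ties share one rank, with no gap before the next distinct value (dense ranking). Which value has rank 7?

557

Sorted (ascending): 301, 321, 426, 431, 464, 472, 472, 557, 760, 806, 865, 878
The 2 values of 472 share dense rank 6.
Remaining distinct values take the next consecutive integers.
Rank 7 → value 557.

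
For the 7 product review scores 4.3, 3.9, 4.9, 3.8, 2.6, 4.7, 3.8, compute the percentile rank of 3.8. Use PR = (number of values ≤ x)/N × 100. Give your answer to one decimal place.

N = 7.
Strictly below 3.8: 1. Equal to 3.8: 2.
PR = 3/7 × 100 = 42.9

42.9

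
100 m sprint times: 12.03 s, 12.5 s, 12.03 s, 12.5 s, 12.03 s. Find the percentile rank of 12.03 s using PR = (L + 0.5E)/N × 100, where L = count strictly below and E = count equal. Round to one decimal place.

N = 5.
Strictly below 12.03: 0. Equal to 12.03: 3.
PR = (0 + 0.5·3)/5 × 100 = 30.0

30.0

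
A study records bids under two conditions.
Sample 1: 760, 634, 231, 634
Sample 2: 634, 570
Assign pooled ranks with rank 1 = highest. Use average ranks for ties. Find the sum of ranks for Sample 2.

Sorted (descending): 760, 634, 634, 634, 570, 231
The 3 values of 634 occupy positions 2–4 → average rank 3.
Sample 2 values → pooled ranks: 634→3, 570→5
Rank sum = 3 + 5 = 8

8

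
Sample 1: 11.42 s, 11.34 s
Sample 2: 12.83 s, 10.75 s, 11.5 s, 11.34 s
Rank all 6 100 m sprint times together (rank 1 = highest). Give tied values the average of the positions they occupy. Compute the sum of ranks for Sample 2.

13.5

Sorted (descending): 12.83, 11.5, 11.42, 11.34, 11.34, 10.75
The 2 values of 11.34 occupy positions 4–5 → average rank (4+5)/2 = 4.5.
Sample 2 values → pooled ranks: 12.83→1, 10.75→6, 11.5→2, 11.34→4.5
Rank sum = 1 + 6 + 2 + 4.5 = 13.5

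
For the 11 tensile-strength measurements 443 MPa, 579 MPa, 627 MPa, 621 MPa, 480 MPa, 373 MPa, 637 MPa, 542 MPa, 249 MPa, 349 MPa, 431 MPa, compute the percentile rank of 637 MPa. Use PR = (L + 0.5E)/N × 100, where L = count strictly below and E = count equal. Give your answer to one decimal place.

95.5

N = 11.
Strictly below 637: 10. Equal to 637: 1.
PR = (10 + 0.5·1)/11 × 100 = 95.5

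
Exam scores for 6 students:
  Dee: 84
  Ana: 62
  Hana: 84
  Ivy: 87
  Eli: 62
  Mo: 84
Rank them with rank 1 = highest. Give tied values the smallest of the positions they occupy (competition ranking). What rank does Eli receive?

Sorted (descending): 87, 84, 84, 84, 62, 62
The 3 values of 84 occupy positions 2–4 → each gets rank 2.
The 2 values of 62 occupy positions 5–6 → each gets rank 5.
Eli has value 62 → rank 5.

5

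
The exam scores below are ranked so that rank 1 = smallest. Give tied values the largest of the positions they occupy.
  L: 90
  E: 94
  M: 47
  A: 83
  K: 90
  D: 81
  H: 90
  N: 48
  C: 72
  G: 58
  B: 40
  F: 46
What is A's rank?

8

Sorted (ascending): 40, 46, 47, 48, 58, 72, 81, 83, 90, 90, 90, 94
The 3 values of 90 occupy positions 9–11 → each gets rank 11.
A has value 83 → rank 8.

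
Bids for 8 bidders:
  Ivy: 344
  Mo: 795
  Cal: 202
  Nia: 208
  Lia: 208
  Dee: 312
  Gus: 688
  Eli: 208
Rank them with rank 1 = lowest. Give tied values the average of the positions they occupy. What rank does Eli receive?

Sorted (ascending): 202, 208, 208, 208, 312, 344, 688, 795
The 3 values of 208 occupy positions 2–4 → average rank 3.
Eli has value 208 → rank 3.

3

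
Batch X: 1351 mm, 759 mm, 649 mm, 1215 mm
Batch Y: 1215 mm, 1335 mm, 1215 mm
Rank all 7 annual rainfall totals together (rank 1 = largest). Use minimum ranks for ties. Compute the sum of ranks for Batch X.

17

Sorted (descending): 1351, 1335, 1215, 1215, 1215, 759, 649
The 3 values of 1215 occupy positions 3–5 → each gets rank 3.
Batch X values → pooled ranks: 1351→1, 759→6, 649→7, 1215→3
Rank sum = 1 + 6 + 7 + 3 = 17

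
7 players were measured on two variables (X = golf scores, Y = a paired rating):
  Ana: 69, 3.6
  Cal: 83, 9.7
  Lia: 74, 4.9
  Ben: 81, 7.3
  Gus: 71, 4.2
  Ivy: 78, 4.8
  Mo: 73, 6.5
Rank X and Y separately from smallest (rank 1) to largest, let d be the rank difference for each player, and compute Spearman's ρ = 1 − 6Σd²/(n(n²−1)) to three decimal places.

Ranks of variable 1: 1, 7, 4, 6, 2, 5, 3
Ranks of variable 2: 1, 7, 4, 6, 2, 3, 5
d = r₁ − r₂: 0, 0, 0, 0, 0, 2, -2
d²: 0, 0, 0, 0, 0, 4, 4; Σd² = 8
ρ = 1 − 6·8/(7·48) = 1 − 48/336 = 0.857

0.857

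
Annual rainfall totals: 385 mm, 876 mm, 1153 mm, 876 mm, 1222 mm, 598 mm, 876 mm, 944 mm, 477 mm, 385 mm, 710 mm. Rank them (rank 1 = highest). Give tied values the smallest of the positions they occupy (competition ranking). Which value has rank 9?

477

Sorted (descending): 1222, 1153, 944, 876, 876, 876, 710, 598, 477, 385, 385
The 3 values of 876 occupy positions 4–6 → each gets rank 4.
The 2 values of 385 occupy positions 10–11 → each gets rank 10.
Rank 9 → value 477.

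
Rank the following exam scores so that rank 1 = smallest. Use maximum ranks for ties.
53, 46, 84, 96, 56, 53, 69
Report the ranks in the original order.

3, 1, 6, 7, 4, 3, 5

Sorted (ascending): 46, 53, 53, 56, 69, 84, 96
The 2 values of 53 occupy positions 2–3 → each gets rank 3.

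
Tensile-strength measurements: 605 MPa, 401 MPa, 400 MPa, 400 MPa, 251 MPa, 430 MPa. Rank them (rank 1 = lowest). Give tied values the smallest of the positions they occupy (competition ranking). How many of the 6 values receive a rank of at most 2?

Sorted (ascending): 251, 400, 400, 401, 430, 605
The 2 values of 400 occupy positions 2–3 → each gets rank 2.
Ranks ≤ 2: {1, 2, 2} → 3 values.

3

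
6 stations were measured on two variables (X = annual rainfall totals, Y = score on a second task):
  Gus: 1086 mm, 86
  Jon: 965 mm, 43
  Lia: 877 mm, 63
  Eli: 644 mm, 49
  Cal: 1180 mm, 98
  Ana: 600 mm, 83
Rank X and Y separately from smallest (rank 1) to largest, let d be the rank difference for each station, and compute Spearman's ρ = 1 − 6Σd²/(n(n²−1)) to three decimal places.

0.486

Ranks of variable 1: 5, 4, 3, 2, 6, 1
Ranks of variable 2: 5, 1, 3, 2, 6, 4
d = r₁ − r₂: 0, 3, 0, 0, 0, -3
d²: 0, 9, 0, 0, 0, 9; Σd² = 18
ρ = 1 − 6·18/(6·35) = 1 − 108/210 = 0.486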